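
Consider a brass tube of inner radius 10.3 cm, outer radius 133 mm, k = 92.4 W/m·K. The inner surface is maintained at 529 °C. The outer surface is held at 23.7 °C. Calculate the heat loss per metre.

Q' = 2πk·ΔT/ln(r₂/r₁) = 2π × 92.4 × 505.3 / ln(0.133/0.103) = 1.15×10^6 W/m

Q' = 1150 kW/m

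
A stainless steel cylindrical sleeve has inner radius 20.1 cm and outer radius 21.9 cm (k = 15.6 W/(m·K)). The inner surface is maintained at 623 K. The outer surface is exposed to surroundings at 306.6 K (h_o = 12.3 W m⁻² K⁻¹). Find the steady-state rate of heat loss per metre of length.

Series thermal resistances, inner to outer:
  R'_stainless steel = ln(0.219/0.201)/(2πk) = 0.08577/(2π·15.6) = 8.750×10^-4 m·K/W
  R'_conv,out = 1/(2πr h) = 1/(2π·0.219·12.3) = 0.05908 m·K/W
ΣR = 8.750×10^-4 + 0.05908 = 0.05996 m·K/W
Q' = ΔT/ΣR = (623 K − 306.6 K)/0.05996 = 5280 W/m

Q' = 5.28 kW/m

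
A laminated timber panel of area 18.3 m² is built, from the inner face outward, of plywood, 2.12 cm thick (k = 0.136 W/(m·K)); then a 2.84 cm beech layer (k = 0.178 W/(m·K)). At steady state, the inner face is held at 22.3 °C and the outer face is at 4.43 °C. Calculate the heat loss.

Resistance network (inner→outer):
  R_plywood = L/(kA) = 0.0212/(0.136·18.3) = 0.008518 K/W
  R_beech = L/(kA) = 0.0284/(0.178·18.3) = 0.008719 K/W
ΣR = 0.008518 + 0.008719 = 0.01724 K/W
Q = ΔT/ΣR = (22.3 °C − 4.43 °C)/0.01724 = 1040 W

Q = 1040 W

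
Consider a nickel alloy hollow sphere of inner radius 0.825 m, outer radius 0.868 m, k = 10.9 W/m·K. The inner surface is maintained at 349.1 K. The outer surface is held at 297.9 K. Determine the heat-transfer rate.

Q = 1.17×10^5 W

Q = 4πk·ΔT/(1/r₁ − 1/r₂) = 4π × 10.9 × 51.2 / (1/0.825 − 1/0.868) = 1.17×10^5 W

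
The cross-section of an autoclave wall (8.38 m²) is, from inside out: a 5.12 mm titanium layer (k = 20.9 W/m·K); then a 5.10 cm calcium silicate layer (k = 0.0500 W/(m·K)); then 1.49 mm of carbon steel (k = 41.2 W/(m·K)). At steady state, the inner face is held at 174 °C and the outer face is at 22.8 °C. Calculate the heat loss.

Q = 1240 W

Treat each layer as a resistance in series:
  R_titanium = L/(kA) = 0.00512/(20.9·8.38) = 2.923×10^-5 K/W
  R_calcium silicate = L/(kA) = 0.0510/(0.0500·8.38) = 0.1217 K/W
  R_carbon steel = L/(kA) = 0.00149/(41.2·8.38) = 4.316×10^-6 K/W
ΣR = 2.923×10^-5 + 0.1217 + 4.316×10^-6 = 0.1217 K/W
Q = ΔT/ΣR = (174 °C − 22.8 °C)/0.1217 = 1240 W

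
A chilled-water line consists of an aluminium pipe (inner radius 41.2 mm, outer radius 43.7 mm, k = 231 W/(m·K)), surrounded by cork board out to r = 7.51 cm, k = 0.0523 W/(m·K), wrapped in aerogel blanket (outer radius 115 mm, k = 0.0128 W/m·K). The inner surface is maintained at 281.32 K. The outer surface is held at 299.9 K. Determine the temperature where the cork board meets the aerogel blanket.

T = 285.7 K

Series thermal resistances, inner to outer:
  R'_aluminium = ln(0.0437/0.0412)/(2πk) = 0.05891/(2π·231) = 4.059×10^-5 m·K/W
  R'_cork board = ln(0.0751/0.0437)/(2πk) = 0.5415/(2π·0.0523) = 1.648 m·K/W
  R'_aerogel blanket = ln(0.115/0.0751)/(2πk) = 0.4261/(2π·0.0128) = 5.298 m·K/W
ΣR = 4.059×10^-5 + 1.648 + 5.298 = 6.946 m·K/W
Q' = ΔT/ΣR = (281.32 K − 299.9 K)/6.946 = -2.675 W/m
From the inner boundary to the cork board/aerogel blanket interface, ΣR_partial = 1.648 m·K/W.
T_interface = T_in − Q'·ΣR_partial = 281.32 K − (-2.675)(1.648) = 285.7 K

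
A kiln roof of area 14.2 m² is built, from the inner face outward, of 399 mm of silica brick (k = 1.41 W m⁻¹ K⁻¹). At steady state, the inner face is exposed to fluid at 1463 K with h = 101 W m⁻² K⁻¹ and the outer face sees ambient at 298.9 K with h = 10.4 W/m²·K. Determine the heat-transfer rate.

Resistance network (inner→outer):
  R_conv,in = 1/(hA) = 1/(101·14.2) = 6.973×10^-4 K/W
  R_silica brick = L/(kA) = 0.399/(1.41·14.2) = 0.01993 K/W
  R_conv,out = 1/(hA) = 1/(10.4·14.2) = 0.006771 K/W
ΣR = 6.973×10^-4 + 0.01993 + 0.006771 = 0.02740 K/W
Q = ΔT/ΣR = (1463 K − 298.9 K)/0.02740 = 42500 W

Q = 42.5 kW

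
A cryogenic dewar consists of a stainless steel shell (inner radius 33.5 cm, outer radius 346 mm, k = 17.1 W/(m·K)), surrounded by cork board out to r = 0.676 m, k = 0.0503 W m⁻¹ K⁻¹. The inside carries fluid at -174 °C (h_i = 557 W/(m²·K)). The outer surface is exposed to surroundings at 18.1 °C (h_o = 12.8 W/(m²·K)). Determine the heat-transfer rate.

Treat each layer as a resistance in series:
  R_conv,in = 1/(4πr²h) = 1/(4π·0.335²·557) = 0.001273 K/W
  R_stainless steel = (1/0.335 − 1/0.346)/(4πk) = 0.09490/(4π·17.1) = 4.416×10^-4 K/W
  R_cork board = (1/0.346 − 1/0.676)/(4πk) = 1.411/(4π·0.0503) = 2.232 K/W
  R_conv,out = 1/(4πr²h) = 1/(4π·0.676²·12.8) = 0.01360 K/W
ΣR = 0.001273 + 4.416×10^-4 + 2.232 + 0.01360 = 2.247 K/W
Q = ΔT/ΣR = (-174 °C − 18.1 °C)/2.247 = -85.5 W
(Negative Q ⇒ heat flows inward; heat gain = 85.5 W.)

Q = 85.5 W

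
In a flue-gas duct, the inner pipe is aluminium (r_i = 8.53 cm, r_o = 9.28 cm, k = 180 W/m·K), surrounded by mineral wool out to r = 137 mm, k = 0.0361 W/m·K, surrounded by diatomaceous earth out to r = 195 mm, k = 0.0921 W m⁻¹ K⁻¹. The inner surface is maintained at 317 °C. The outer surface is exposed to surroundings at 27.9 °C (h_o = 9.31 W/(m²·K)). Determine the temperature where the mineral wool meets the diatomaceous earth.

T = 111 °C

Series thermal resistances, inner to outer:
  R'_aluminium = ln(0.0928/0.0853)/(2πk) = 0.08427/(2π·180) = 7.451×10^-5 m·K/W
  R'_mineral wool = ln(0.137/0.0928)/(2πk) = 0.3895/(2π·0.0361) = 1.717 m·K/W
  R'_diatomaceous earth = ln(0.195/0.137)/(2πk) = 0.3530/(2π·0.0921) = 0.6100 m·K/W
  R'_conv,out = 1/(2πr h) = 1/(2π·0.195·9.31) = 0.08767 m·K/W
ΣR = 7.451×10^-5 + 1.717 + 0.6100 + 0.08767 = 2.415 m·K/W
Q' = ΔT/ΣR = (317 °C − 27.9 °C)/2.415 = 119.7 W/m
From the inner boundary to the mineral wool/diatomaceous earth interface, ΣR_partial = 1.717 m·K/W.
T_interface = T_in − Q'·ΣR_partial = 317 °C − (119.7)(1.717) = 111 °C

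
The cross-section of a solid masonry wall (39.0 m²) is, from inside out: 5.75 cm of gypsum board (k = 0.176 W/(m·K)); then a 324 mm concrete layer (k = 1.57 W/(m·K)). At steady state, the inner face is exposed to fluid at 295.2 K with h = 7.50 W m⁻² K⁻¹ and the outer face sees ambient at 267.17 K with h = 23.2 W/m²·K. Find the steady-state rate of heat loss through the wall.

Q = 1540 W

Series thermal resistances, inner to outer:
  R_conv,in = 1/(hA) = 1/(7.50·39.0) = 0.003419 K/W
  R_gypsum board = L/(kA) = 0.0575/(0.176·39.0) = 0.008377 K/W
  R_concrete = L/(kA) = 0.324/(1.57·39.0) = 0.005292 K/W
  R_conv,out = 1/(hA) = 1/(23.2·39.0) = 0.001105 K/W
ΣR = 0.003419 + 0.008377 + 0.005292 + 0.001105 = 0.01819 K/W
Q = ΔT/ΣR = (295.2 K − 267.17 K)/0.01819 = 1540 W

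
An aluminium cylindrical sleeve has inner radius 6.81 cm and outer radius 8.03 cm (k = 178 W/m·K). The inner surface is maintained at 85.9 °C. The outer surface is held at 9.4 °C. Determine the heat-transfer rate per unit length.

Q' = 2πk·ΔT/ln(r₂/r₁) = 2π × 178 × 76.5 / ln(0.0803/0.0681) = 5.19×10^5 W/m

Q' = 519 kW/m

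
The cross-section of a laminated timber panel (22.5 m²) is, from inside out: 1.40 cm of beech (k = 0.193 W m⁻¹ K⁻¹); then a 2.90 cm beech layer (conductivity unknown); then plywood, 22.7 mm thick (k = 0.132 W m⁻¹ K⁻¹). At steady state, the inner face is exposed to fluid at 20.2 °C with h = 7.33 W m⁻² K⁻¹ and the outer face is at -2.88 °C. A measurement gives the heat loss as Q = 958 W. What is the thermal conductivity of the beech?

k = 0.180 W/m·K

ΣR = ΔT/Q = |20.2 − -2.88|/958 = 0.02409 K/W
Known resistances:
  R_conv,in = 1/(hA) = 1/(7.33·22.5) = 0.006063 K/W
  R_beech = L/(kA) = 0.0140/(0.193·22.5) = 0.003224 K/W
  R_plywood = L/(kA) = 0.0227/(0.132·22.5) = 0.007643 K/W
R_beech = ΣR − ΣR_known = 0.02409 − 0.01693 = 0.007160 K/W
L/(kA) = 0.007160 ⇒ k = 0.0290/(0.007160·22.5) = 0.180 W/m·K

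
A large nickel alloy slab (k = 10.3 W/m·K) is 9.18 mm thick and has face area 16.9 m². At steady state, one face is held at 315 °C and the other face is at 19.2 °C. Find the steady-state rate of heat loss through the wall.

Q = kA·ΔT/L = 10.3 × 16.9 × |315 °C − 19.2 °C| / 0.00918 = 5.61×10^6 W

Q = 5610 kW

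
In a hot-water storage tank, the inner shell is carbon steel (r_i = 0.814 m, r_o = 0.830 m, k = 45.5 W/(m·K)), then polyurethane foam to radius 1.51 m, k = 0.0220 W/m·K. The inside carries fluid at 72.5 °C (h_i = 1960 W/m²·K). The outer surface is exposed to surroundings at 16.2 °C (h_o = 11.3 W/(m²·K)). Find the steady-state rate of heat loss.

Series thermal resistances, inner to outer:
  R_conv,in = 1/(4πr²h) = 1/(4π·0.814²·1960) = 6.128×10^-5 K/W
  R_carbon steel = (1/0.814 − 1/0.830)/(4πk) = 0.02368/(4π·45.5) = 4.142×10^-5 K/W
  R_polyurethane foam = (1/0.830 − 1/1.51)/(4πk) = 0.5426/(4π·0.0220) = 1.963 K/W
  R_conv,out = 1/(4πr²h) = 1/(4π·1.51²·11.3) = 0.003089 K/W
ΣR = 6.128×10^-5 + 4.142×10^-5 + 1.963 + 0.003089 = 1.966 K/W
Q = ΔT/ΣR = (72.5 °C − 16.2 °C)/1.966 = 28.6 W

Q = 28.6 W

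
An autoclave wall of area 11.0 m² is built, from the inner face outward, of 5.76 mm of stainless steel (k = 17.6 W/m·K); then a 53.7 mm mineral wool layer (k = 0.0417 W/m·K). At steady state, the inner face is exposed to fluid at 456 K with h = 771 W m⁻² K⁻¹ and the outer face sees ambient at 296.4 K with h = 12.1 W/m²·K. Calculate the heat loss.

Q = 1280 W

Treat each layer as a resistance in series:
  R_conv,in = 1/(hA) = 1/(771·11.0) = 1.179×10^-4 K/W
  R_stainless steel = L/(kA) = 0.00576/(17.6·11.0) = 2.975×10^-5 K/W
  R_mineral wool = L/(kA) = 0.0537/(0.0417·11.0) = 0.1171 K/W
  R_conv,out = 1/(hA) = 1/(12.1·11.0) = 0.007513 K/W
ΣR = 1.179×10^-4 + 2.975×10^-5 + 0.1171 + 0.007513 = 0.1248 K/W
Q = ΔT/ΣR = (456 K − 296.4 K)/0.1248 = 1280 W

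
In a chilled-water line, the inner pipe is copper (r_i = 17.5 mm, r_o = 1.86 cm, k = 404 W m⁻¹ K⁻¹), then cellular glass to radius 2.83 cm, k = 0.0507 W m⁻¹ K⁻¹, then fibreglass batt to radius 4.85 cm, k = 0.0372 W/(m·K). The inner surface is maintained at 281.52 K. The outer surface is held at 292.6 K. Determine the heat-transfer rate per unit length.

Treat each layer as a resistance in series:
  R'_copper = ln(0.0186/0.0175)/(2πk) = 0.06096/(2π·404) = 2.402×10^-5 m·K/W
  R'_cellular glass = ln(0.0283/0.0186)/(2πk) = 0.4197/(2π·0.0507) = 1.318 m·K/W
  R'_fibreglass batt = ln(0.0485/0.0283)/(2πk) = 0.5387/(2π·0.0372) = 2.305 m·K/W
ΣR = 2.402×10^-5 + 1.318 + 2.305 = 3.623 m·K/W
Q' = ΔT/ΣR = (281.52 K − 292.6 K)/3.623 = -3.06 W/m
(Negative Q' ⇒ heat flows inward; heat gain = 3.06 W/m.)

Q' = 3.06 W/m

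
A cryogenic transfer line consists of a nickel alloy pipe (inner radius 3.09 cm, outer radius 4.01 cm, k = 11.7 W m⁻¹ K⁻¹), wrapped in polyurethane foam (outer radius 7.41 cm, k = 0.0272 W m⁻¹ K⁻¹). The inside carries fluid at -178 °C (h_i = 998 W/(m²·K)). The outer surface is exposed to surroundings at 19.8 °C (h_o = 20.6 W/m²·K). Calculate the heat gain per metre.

Treat each layer as a resistance in series:
  R'_conv,in = 1/(2πr h) = 1/(2π·0.0309·998) = 0.005161 m·K/W
  R'_nickel alloy = ln(0.0401/0.0309)/(2πk) = 0.2606/(2π·11.7) = 0.003545 m·K/W
  R'_polyurethane foam = ln(0.0741/0.0401)/(2πk) = 0.6140/(2π·0.0272) = 3.593 m·K/W
  R'_conv,out = 1/(2πr h) = 1/(2π·0.0741·20.6) = 0.1043 m·K/W
ΣR = 0.005161 + 0.003545 + 3.593 + 0.1043 = 3.706 m·K/W
Q' = ΔT/ΣR = (-178 °C − 19.8 °C)/3.706 = -53.4 W/m
(Negative Q' ⇒ heat flows inward; heat gain = 53.4 W/m.)

Q' = 53.4 W/m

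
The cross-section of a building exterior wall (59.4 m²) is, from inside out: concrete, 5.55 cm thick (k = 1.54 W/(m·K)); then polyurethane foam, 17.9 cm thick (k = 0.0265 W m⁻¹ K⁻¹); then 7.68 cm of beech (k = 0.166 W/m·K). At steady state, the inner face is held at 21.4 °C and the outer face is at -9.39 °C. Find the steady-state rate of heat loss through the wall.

Series thermal resistances, inner to outer:
  R_concrete = L/(kA) = 0.0555/(1.54·59.4) = 6.067×10^-4 K/W
  R_polyurethane foam = L/(kA) = 0.179/(0.0265·59.4) = 0.1137 K/W
  R_beech = L/(kA) = 0.0768/(0.166·59.4) = 0.007789 K/W
ΣR = 6.067×10^-4 + 0.1137 + 0.007789 = 0.1221 K/W
Q = ΔT/ΣR = (21.4 °C − -9.39 °C)/0.1221 = 252 W

Q = 252 W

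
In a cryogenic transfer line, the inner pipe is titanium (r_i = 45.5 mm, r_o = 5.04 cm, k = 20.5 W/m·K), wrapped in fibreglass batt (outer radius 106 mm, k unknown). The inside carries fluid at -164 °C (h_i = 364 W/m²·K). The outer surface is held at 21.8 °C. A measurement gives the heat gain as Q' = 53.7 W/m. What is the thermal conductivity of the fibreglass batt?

ΣR = ΔT/Q' = |-164 − 21.8|/53.7 = 3.460 m·K/W
Known resistances:
  R'_conv,in = 1/(2πr h) = 1/(2π·0.0455·364) = 0.009610 m·K/W
  R'_titanium = ln(0.0504/0.0455)/(2πk) = 0.1023/(2π·20.5) = 7.941×10^-4 m·K/W
R_fibreglass batt = ΣR − ΣR_known = 3.460 − 0.01040 = 3.450 m·K/W
ln(r₂/r₁)/(2πk) = 3.450 ⇒ k = 0.7434/(2π·3.450) = 0.0343 W/m·K

k = 0.0343 W/m·K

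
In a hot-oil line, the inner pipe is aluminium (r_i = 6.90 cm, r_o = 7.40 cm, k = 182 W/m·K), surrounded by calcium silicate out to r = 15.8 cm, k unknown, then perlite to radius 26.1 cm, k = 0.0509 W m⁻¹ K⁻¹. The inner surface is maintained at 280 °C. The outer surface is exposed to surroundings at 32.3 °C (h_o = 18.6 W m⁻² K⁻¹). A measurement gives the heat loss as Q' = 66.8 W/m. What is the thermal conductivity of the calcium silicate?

ΣR = ΔT/Q' = |280 − 32.3|/66.8 = 3.708 m·K/W
Known resistances:
  R'_aluminium = ln(0.0740/0.0690)/(2πk) = 0.06996/(2π·182) = 6.118×10^-5 m·K/W
  R'_perlite = ln(0.261/0.158)/(2πk) = 0.5019/(2π·0.0509) = 1.569 m·K/W
  R'_conv,out = 1/(2πr h) = 1/(2π·0.261·18.6) = 0.03278 m·K/W
R_calcium silicate = ΣR − ΣR_known = 3.708 − 1.602 = 2.106 m·K/W
ln(r₂/r₁)/(2πk) = 2.106 ⇒ k = 0.7585/(2π·2.106) = 0.0573 W/m·K

k = 0.0573 W/m·K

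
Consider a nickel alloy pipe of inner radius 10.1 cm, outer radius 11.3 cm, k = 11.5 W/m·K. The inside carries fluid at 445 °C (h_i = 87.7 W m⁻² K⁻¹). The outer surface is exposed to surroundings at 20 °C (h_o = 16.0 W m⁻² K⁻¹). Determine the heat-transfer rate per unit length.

Q' = 3950 W/m

Treat each layer as a resistance in series:
  R'_conv,in = 1/(2πr h) = 1/(2π·0.101·87.7) = 0.01797 m·K/W
  R'_nickel alloy = ln(0.113/0.101)/(2πk) = 0.1123/(2π·11.5) = 0.001554 m·K/W
  R'_conv,out = 1/(2πr h) = 1/(2π·0.113·16.0) = 0.08803 m·K/W
ΣR = 0.01797 + 0.001554 + 0.08803 = 0.1076 m·K/W
Q' = ΔT/ΣR = (445 °C − 20 °C)/0.1076 = 3950 W/m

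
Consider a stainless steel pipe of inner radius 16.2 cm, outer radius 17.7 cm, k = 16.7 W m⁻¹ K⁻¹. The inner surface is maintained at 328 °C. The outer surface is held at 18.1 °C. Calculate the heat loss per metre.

Q' = 367 kW/m

Q' = 2πk·ΔT/ln(r₂/r₁) = 2π × 16.7 × 309.9 / ln(0.177/0.162) = 3.67×10^5 W/m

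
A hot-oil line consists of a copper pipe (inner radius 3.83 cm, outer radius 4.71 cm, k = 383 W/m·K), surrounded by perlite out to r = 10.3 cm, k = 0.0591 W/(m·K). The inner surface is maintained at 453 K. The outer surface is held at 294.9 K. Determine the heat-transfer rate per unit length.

Q' = 75.0 W/m

Series thermal resistances, inner to outer:
  R'_copper = ln(0.0471/0.0383)/(2πk) = 0.2068/(2π·383) = 8.594×10^-5 m·K/W
  R'_perlite = ln(0.103/0.0471)/(2πk) = 0.7825/(2π·0.0591) = 2.107 m·K/W
ΣR = 8.594×10^-5 + 2.107 = 2.107 m·K/W
Q' = ΔT/ΣR = (453 K − 294.9 K)/2.107 = 75.0 W/m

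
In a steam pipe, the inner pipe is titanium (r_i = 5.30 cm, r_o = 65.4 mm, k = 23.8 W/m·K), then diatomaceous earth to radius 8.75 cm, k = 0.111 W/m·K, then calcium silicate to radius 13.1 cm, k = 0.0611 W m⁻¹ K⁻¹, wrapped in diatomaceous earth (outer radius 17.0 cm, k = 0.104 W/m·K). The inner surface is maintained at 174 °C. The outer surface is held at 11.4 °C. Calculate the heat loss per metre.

Resistance network (inner→outer):
  R'_titanium = ln(0.0654/0.0530)/(2πk) = 0.2102/(2π·23.8) = 0.001406 m·K/W
  R'_diatomaceous earth = ln(0.0875/0.0654)/(2πk) = 0.2911/(2π·0.111) = 0.4174 m·K/W
  R'_calcium silicate = ln(0.131/0.0875)/(2πk) = 0.4036/(2π·0.0611) = 1.051 m·K/W
  R'_diatomaceous earth = ln(0.170/0.131)/(2πk) = 0.2606/(2π·0.104) = 0.3988 m·K/W
ΣR = 0.001406 + 0.4174 + 1.051 + 0.3988 = 1.869 m·K/W
Q' = ΔT/ΣR = (174 °C − 11.4 °C)/1.869 = 87.0 W/m

Q' = 87.0 W/m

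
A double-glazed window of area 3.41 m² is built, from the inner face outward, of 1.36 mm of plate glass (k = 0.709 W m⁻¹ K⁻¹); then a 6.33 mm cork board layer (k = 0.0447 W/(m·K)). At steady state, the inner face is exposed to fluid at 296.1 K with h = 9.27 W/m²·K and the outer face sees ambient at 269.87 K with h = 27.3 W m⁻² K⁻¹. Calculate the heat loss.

Q = 311 W

Treat each layer as a resistance in series:
  R_conv,in = 1/(hA) = 1/(9.27·3.41) = 0.03163 K/W
  R_plate glass = L/(kA) = 0.00136/(0.709·3.41) = 5.625×10^-4 K/W
  R_cork board = L/(kA) = 0.00633/(0.0447·3.41) = 0.04153 K/W
  R_conv,out = 1/(hA) = 1/(27.3·3.41) = 0.01074 K/W
ΣR = 0.03163 + 5.625×10^-4 + 0.04153 + 0.01074 = 0.08446 K/W
Q = ΔT/ΣR = (296.1 K − 269.87 K)/0.08446 = 311 W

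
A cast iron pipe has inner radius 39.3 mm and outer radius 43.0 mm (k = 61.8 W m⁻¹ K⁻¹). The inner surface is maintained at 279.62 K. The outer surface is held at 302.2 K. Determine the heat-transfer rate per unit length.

Q' = 97.4 kW/m

Q' = 2πk·ΔT/ln(r₂/r₁) = 2π × 61.8 × 22.58 / ln(0.0430/0.0393) = 97400 W/m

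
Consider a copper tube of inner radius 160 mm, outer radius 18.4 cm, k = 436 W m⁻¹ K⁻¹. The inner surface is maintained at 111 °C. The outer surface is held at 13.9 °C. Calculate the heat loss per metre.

Q' = 2πk·ΔT/ln(r₂/r₁) = 2π × 436 × 97.1 / ln(0.184/0.160) = 1.90×10^6 W/m

Q' = 1900 kW/m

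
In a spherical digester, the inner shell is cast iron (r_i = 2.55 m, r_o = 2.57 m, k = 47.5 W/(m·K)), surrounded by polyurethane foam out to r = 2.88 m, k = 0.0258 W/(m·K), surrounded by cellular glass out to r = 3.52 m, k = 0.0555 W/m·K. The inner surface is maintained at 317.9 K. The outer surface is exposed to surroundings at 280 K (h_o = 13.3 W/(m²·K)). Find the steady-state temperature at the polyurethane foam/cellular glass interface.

Series thermal resistances, inner to outer:
  R_cast iron = (1/2.55 − 1/2.57)/(4πk) = 0.003052/(4π·47.5) = 5.113×10^-6 K/W
  R_polyurethane foam = (1/2.57 − 1/2.88)/(4πk) = 0.04188/(4π·0.0258) = 0.1292 K/W
  R_cellular glass = (1/2.88 − 1/3.52)/(4πk) = 0.06313/(4π·0.0555) = 0.09052 K/W
  R_conv,out = 1/(4πr²h) = 1/(4π·3.52²·13.3) = 4.829×10^-4 K/W
ΣR = 5.113×10^-6 + 0.1292 + 0.09052 + 4.829×10^-4 = 0.2202 K/W
Q = ΔT/ΣR = (317.9 K − 280 K)/0.2202 = 172.1 W
From the inner boundary to the polyurethane foam/cellular glass interface, ΣR_partial = 0.1292 K/W.
T_interface = T_in − Q·ΣR_partial = 317.9 K − (172.1)(0.1292) = 295.7 K

T = 295.7 K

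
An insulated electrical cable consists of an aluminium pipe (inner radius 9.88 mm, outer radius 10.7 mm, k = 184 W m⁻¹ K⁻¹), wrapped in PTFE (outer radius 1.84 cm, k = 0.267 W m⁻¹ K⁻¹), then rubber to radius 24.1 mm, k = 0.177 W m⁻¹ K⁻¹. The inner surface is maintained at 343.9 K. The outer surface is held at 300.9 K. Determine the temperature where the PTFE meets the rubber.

T = 319.3 K

Treat each layer as a resistance in series:
  R'_aluminium = ln(0.0107/0.00988)/(2πk) = 0.07973/(2π·184) = 6.897×10^-5 m·K/W
  R'_PTFE = ln(0.0184/0.0107)/(2πk) = 0.5421/(2π·0.267) = 0.3231 m·K/W
  R'_rubber = ln(0.0241/0.0184)/(2πk) = 0.2699/(2π·0.177) = 0.2427 m·K/W
ΣR = 6.897×10^-5 + 0.3231 + 0.2427 = 0.5659 m·K/W
Q' = ΔT/ΣR = (343.9 K − 300.9 K)/0.5659 = 75.99 W/m
From the inner boundary to the PTFE/rubber interface, ΣR_partial = 0.3232 m·K/W.
T_interface = T_in − Q'·ΣR_partial = 343.9 K − (75.99)(0.3232) = 319.3 K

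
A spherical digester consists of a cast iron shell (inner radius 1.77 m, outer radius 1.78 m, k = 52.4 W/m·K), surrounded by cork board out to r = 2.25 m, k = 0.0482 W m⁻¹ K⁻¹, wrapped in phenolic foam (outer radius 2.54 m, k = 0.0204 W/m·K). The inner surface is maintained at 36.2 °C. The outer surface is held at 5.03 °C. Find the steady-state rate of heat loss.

Series thermal resistances, inner to outer:
  R_cast iron = (1/1.77 − 1/1.78)/(4πk) = 0.003174/(4π·52.4) = 4.820×10^-6 K/W
  R_cork board = (1/1.78 − 1/2.25)/(4πk) = 0.1174/(4π·0.0482) = 0.1937 K/W
  R_phenolic foam = (1/2.25 − 1/2.54)/(4πk) = 0.05074/(4π·0.0204) = 0.1979 K/W
ΣR = 4.820×10^-6 + 0.1937 + 0.1979 = 0.3916 K/W
Q = ΔT/ΣR = (36.2 °C − 5.03 °C)/0.3916 = 79.6 W

Q = 79.6 W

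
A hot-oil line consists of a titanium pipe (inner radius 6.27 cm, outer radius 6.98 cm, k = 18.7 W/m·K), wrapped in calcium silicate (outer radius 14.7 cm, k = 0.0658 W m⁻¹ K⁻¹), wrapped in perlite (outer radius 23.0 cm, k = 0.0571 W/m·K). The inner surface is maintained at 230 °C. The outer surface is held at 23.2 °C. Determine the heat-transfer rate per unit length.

Q' = 67.8 W/m

Treat each layer as a resistance in series:
  R'_titanium = ln(0.0698/0.0627)/(2πk) = 0.1073/(2π·18.7) = 9.130×10^-4 m·K/W
  R'_calcium silicate = ln(0.147/0.0698)/(2πk) = 0.7448/(2π·0.0658) = 1.801 m·K/W
  R'_perlite = ln(0.230/0.147)/(2πk) = 0.4476/(2π·0.0571) = 1.248 m·K/W
ΣR = 9.130×10^-4 + 1.801 + 1.248 = 3.050 m·K/W
Q' = ΔT/ΣR = (230 °C − 23.2 °C)/3.050 = 67.8 W/m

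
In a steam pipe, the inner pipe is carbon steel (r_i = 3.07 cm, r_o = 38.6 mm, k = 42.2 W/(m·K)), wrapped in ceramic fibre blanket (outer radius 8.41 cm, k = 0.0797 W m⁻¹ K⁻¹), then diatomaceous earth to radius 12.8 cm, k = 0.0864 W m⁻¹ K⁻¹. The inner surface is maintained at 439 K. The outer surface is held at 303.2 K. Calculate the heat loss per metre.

Resistance network (inner→outer):
  R'_carbon steel = ln(0.0386/0.0307)/(2πk) = 0.2290/(2π·42.2) = 8.636×10^-4 m·K/W
  R'_ceramic fibre blanket = ln(0.0841/0.0386)/(2πk) = 0.7788/(2π·0.0797) = 1.555 m·K/W
  R'_diatomaceous earth = ln(0.128/0.0841)/(2πk) = 0.4200/(2π·0.0864) = 0.7737 m·K/W
ΣR = 8.636×10^-4 + 1.555 + 0.7737 = 2.330 m·K/W
Q' = ΔT/ΣR = (439 K − 303.2 K)/2.330 = 58.3 W/m

Q' = 58.3 W/m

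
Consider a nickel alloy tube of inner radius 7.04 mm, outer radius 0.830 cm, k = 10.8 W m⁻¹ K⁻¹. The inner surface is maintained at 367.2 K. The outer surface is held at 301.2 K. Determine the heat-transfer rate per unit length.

Q' = 2πk·ΔT/ln(r₂/r₁) = 2π × 10.8 × 66 / ln(0.00830/0.00704) = 27200 W/m

Q' = 27.2 kW/m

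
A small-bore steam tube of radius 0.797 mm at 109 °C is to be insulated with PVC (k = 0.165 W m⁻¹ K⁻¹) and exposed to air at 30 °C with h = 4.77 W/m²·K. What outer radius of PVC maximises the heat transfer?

r_cr = 3.46 cm

For a cylinder, r_cr = k_ins/h = 0.165/4.77 = 0.0346 m = 3.46 cm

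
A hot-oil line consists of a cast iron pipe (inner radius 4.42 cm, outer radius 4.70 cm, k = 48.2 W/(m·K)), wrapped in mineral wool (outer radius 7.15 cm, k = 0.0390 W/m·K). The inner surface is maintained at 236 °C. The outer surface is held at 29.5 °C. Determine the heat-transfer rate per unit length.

Q' = 121 W/m

Series thermal resistances, inner to outer:
  R'_cast iron = ln(0.0470/0.0442)/(2πk) = 0.06142/(2π·48.2) = 2.028×10^-4 m·K/W
  R'_mineral wool = ln(0.0715/0.0470)/(2πk) = 0.4195/(2π·0.0390) = 1.712 m·K/W
ΣR = 2.028×10^-4 + 1.712 = 1.712 m·K/W
Q' = ΔT/ΣR = (236 °C − 29.5 °C)/1.712 = 121 W/m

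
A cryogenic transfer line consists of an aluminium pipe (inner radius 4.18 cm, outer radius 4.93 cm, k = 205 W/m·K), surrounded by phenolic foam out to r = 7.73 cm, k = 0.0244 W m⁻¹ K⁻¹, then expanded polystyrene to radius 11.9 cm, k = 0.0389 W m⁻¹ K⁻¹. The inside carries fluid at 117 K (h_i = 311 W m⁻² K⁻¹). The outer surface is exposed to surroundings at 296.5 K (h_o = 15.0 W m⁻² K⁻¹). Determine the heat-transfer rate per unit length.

Treat each layer as a resistance in series:
  R'_conv,in = 1/(2πr h) = 1/(2π·0.0418·311) = 0.01224 m·K/W
  R'_aluminium = ln(0.0493/0.0418)/(2πk) = 0.1650/(2π·205) = 1.281×10^-4 m·K/W
  R'_phenolic foam = ln(0.0773/0.0493)/(2πk) = 0.4498/(2π·0.0244) = 2.934 m·K/W
  R'_expanded polystyrene = ln(0.119/0.0773)/(2πk) = 0.4314/(2π·0.0389) = 1.765 m·K/W
  R'_conv,out = 1/(2πr h) = 1/(2π·0.119·15.0) = 0.08916 m·K/W
ΣR = 0.01224 + 1.281×10^-4 + 2.934 + 1.765 + 0.08916 = 4.801 m·K/W
Q' = ΔT/ΣR = (117 K − 296.5 K)/4.801 = -37.4 W/m
(Negative Q' ⇒ heat flows inward; heat gain = 37.4 W/m.)

Q' = 37.4 W/m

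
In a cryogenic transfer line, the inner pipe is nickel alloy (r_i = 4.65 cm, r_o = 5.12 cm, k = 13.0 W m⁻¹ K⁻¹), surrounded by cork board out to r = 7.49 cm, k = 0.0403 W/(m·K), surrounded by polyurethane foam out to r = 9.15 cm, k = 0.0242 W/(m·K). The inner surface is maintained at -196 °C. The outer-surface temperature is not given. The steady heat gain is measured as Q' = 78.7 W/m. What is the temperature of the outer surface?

Series resistances:
  R'_nickel alloy = ln(0.0512/0.0465)/(2πk) = 0.09629/(2π·13.0) = 0.001179 m·K/W
  R'_cork board = ln(0.0749/0.0512)/(2πk) = 0.3804/(2π·0.0403) = 1.502 m·K/W
  R'_polyurethane foam = ln(0.0915/0.0749)/(2πk) = 0.2002/(2π·0.0242) = 1.317 m·K/W
ΣR = 2.820 m·K/W
ΔT = Q'·ΣR = 78.7 × 2.820 = 221.9 K
Heat flows inward, so T_out = T_in + ΔT = -196 + 221.9 = 25.9 °C

T_out = 25.9 °C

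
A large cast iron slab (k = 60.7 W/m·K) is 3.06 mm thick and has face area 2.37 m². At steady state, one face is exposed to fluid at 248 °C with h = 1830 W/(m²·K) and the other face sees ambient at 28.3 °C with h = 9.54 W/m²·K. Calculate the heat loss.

Q = 4.94 kW

Treat each layer as a resistance in series:
  R_conv,in = 1/(hA) = 1/(1830·2.37) = 2.306×10^-4 K/W
  R_cast iron = L/(kA) = 0.00306/(60.7·2.37) = 2.127×10^-5 K/W
  R_conv,out = 1/(hA) = 1/(9.54·2.37) = 0.04423 K/W
ΣR = 2.306×10^-4 + 2.127×10^-5 + 0.04423 = 0.04448 K/W
Q = ΔT/ΣR = (248 °C − 28.3 °C)/0.04448 = 4940 W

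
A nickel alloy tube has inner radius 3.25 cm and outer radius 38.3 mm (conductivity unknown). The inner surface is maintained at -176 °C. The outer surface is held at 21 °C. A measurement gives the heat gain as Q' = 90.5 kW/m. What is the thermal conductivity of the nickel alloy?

ΣR = ΔT/Q' = |-176 − 21|/90500 = 0.002177 m·K/W
ln(r₂/r₁)/(2πk) = 0.002177 ⇒ k = 0.1642/(2π·0.002177) = 12.0 W/m·K

k = 12.0 W/m·K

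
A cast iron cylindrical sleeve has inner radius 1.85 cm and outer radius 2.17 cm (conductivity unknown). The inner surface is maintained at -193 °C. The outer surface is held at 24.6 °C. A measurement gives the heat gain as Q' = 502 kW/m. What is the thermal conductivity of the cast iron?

k = 58.6 W/m·K

ΣR = ΔT/Q' = |-193 − 24.6|/5.02×10^5 = 4.335×10^-4 m·K/W
ln(r₂/r₁)/(2πk) = 4.335×10^-4 ⇒ k = 0.1595/(2π·4.335×10^-4) = 58.6 W/m·K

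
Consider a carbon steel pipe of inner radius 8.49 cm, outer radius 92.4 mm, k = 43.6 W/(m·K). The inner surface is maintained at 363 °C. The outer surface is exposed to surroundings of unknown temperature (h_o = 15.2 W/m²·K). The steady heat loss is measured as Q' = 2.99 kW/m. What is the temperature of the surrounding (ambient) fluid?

Sum the resistances:
  R'_carbon steel = ln(0.0924/0.0849)/(2πk) = 0.08465/(2π·43.6) = 3.090×10^-4 m·K/W
  R'_conv,out = 1/(2πr h) = 1/(2π·0.0924·15.2) = 0.1133 m·K/W
ΣR = 0.1136 m·K/W
ΔT = Q'·ΣR = 2990 × 0.1136 = 339.7 K
Heat flows outward, so T_out = T_in − ΔT = 363 − 339.7 = 23.3 °C

T_out = 23.3 °C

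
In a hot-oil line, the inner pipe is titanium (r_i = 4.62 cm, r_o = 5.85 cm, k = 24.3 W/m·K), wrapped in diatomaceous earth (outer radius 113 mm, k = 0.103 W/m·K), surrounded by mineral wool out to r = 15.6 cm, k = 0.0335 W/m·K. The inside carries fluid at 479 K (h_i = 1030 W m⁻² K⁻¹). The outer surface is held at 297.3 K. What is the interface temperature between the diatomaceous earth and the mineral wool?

Series thermal resistances, inner to outer:
  R'_conv,in = 1/(2πr h) = 1/(2π·0.0462·1030) = 0.003345 m·K/W
  R'_titanium = ln(0.0585/0.0462)/(2πk) = 0.2360/(2π·24.3) = 0.001546 m·K/W
  R'_diatomaceous earth = ln(0.113/0.0585)/(2πk) = 0.6584/(2π·0.103) = 1.017 m·K/W
  R'_mineral wool = ln(0.156/0.113)/(2πk) = 0.3225/(2π·0.0335) = 1.532 m·K/W
ΣR = 0.003345 + 0.001546 + 1.017 + 1.532 = 2.554 m·K/W
Q' = ΔT/ΣR = (479 K − 297.3 K)/2.554 = 71.14 W/m
From the inner boundary to the diatomaceous earth/mineral wool interface, ΣR_partial = 1.022 m·K/W.
T_interface = T_in − Q'·ΣR_partial = 479 K − (71.14)(1.022) = 406 K

T = 406 K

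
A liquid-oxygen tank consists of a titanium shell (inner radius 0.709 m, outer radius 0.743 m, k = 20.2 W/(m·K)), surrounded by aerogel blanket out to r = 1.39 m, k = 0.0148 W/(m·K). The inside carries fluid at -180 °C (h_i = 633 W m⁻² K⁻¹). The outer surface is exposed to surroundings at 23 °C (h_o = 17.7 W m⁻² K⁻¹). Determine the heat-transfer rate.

Q = 60.2 W

Resistance network (inner→outer):
  R_conv,in = 1/(4πr²h) = 1/(4π·0.709²·633) = 2.501×10^-4 K/W
  R_titanium = (1/0.709 − 1/0.743)/(4πk) = 0.06454/(4π·20.2) = 2.543×10^-4 K/W
  R_aerogel blanket = (1/0.743 − 1/1.39)/(4πk) = 0.6265/(4π·0.0148) = 3.368 K/W
  R_conv,out = 1/(4πr²h) = 1/(4π·1.39²·17.7) = 0.002327 K/W
ΣR = 2.501×10^-4 + 2.543×10^-4 + 3.368 + 0.002327 = 3.371 K/W
Q = ΔT/ΣR = (-180 °C − 23 °C)/3.371 = -60.2 W
(Negative Q ⇒ heat flows inward; heat gain = 60.2 W.)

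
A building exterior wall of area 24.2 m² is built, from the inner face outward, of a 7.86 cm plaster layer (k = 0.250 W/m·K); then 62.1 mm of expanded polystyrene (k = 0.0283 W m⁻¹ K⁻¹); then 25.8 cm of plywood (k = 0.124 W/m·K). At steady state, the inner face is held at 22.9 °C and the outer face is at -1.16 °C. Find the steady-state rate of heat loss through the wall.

Resistance network (inner→outer):
  R_plaster = L/(kA) = 0.0786/(0.250·24.2) = 0.01299 K/W
  R_expanded polystyrene = L/(kA) = 0.0621/(0.0283·24.2) = 0.09068 K/W
  R_plywood = L/(kA) = 0.258/(0.124·24.2) = 0.08598 K/W
ΣR = 0.01299 + 0.09068 + 0.08598 = 0.1896 K/W
Q = ΔT/ΣR = (22.9 °C − -1.16 °C)/0.1896 = 127 W

Q = 127 W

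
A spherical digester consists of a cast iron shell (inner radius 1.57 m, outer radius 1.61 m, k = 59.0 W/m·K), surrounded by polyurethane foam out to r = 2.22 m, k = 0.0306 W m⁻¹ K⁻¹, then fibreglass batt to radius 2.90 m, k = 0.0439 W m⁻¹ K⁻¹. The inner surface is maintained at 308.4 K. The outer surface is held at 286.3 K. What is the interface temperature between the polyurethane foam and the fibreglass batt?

Resistance network (inner→outer):
  R_cast iron = (1/1.57 − 1/1.61)/(4πk) = 0.01582/(4π·59.0) = 2.134×10^-5 K/W
  R_polyurethane foam = (1/1.61 − 1/2.22)/(4πk) = 0.1707/(4π·0.0306) = 0.4438 K/W
  R_fibreglass batt = (1/2.22 − 1/2.90)/(4πk) = 0.1056/(4π·0.0439) = 0.1915 K/W
ΣR = 2.134×10^-5 + 0.4438 + 0.1915 = 0.6353 K/W
Q = ΔT/ΣR = (308.4 K − 286.3 K)/0.6353 = 34.79 W
From the inner boundary to the polyurethane foam/fibreglass batt interface, ΣR_partial = 0.4438 K/W.
T_interface = T_in − Q·ΣR_partial = 308.4 K − (34.79)(0.4438) = 293.0 K

T = 293.0 K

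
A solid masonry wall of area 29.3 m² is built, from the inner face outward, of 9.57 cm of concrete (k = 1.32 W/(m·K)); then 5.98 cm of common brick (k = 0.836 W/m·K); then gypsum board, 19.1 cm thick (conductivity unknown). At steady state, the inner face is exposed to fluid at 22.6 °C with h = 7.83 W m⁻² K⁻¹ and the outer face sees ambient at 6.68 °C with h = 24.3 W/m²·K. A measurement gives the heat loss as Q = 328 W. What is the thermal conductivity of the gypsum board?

k = 0.172 W/m·K

ΣR = ΔT/Q = |22.6 − 6.68|/328 = 0.04854 K/W
Known resistances:
  R_conv,in = 1/(hA) = 1/(7.83·29.3) = 0.004359 K/W
  R_concrete = L/(kA) = 0.0957/(1.32·29.3) = 0.002474 K/W
  R_common brick = L/(kA) = 0.0598/(0.836·29.3) = 0.002441 K/W
  R_conv,out = 1/(hA) = 1/(24.3·29.3) = 0.001405 K/W
R_gypsum board = ΣR − ΣR_known = 0.04854 − 0.01068 = 0.03786 K/W
L/(kA) = 0.03786 ⇒ k = 0.191/(0.03786·29.3) = 0.172 W/m·K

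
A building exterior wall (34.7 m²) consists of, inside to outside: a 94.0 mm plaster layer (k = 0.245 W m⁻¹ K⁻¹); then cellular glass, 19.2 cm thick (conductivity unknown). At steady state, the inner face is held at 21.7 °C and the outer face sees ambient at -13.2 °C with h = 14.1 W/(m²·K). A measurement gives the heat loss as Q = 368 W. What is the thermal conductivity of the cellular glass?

k = 0.0677 W/m·K

ΣR = ΔT/Q = |21.7 − -13.2|/368 = 0.09484 K/W
Known resistances:
  R_plaster = L/(kA) = 0.0940/(0.245·34.7) = 0.01106 K/W
  R_conv,out = 1/(hA) = 1/(14.1·34.7) = 0.002044 K/W
R_cellular glass = ΣR − ΣR_known = 0.09484 − 0.01310 = 0.08174 K/W
L/(kA) = 0.08174 ⇒ k = 0.192/(0.08174·34.7) = 0.0677 W/m·K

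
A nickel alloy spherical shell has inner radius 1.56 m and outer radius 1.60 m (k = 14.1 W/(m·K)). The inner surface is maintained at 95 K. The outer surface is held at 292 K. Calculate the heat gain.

Q = 2180 kW

Q = 4πk·ΔT/(1/r₁ − 1/r₂) = 4π × 14.1 × 197 / (1/1.56 − 1/1.60) = 2.18×10^6 W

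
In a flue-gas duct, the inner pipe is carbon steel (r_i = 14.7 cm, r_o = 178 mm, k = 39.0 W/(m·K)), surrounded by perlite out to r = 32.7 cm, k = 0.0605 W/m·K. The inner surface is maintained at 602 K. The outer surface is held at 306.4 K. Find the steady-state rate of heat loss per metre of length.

Series thermal resistances, inner to outer:
  R'_carbon steel = ln(0.178/0.147)/(2πk) = 0.1914/(2π·39.0) = 7.809×10^-4 m·K/W
  R'_perlite = ln(0.327/0.178)/(2πk) = 0.6082/(2π·0.0605) = 1.600 m·K/W
ΣR = 7.809×10^-4 + 1.600 = 1.601 m·K/W
Q' = ΔT/ΣR = (602 K − 306.4 K)/1.601 = 185 W/m

Q' = 185 W/m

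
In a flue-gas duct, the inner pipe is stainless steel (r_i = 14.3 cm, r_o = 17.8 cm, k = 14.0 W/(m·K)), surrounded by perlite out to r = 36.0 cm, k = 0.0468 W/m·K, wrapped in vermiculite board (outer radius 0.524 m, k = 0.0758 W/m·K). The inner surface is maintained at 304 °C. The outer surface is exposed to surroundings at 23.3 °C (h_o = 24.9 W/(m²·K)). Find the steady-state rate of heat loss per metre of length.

Treat each layer as a resistance in series:
  R'_stainless steel = ln(0.178/0.143)/(2πk) = 0.2189/(2π·14.0) = 0.002489 m·K/W
  R'_perlite = ln(0.360/0.178)/(2πk) = 0.7043/(2π·0.0468) = 2.395 m·K/W
  R'_vermiculite board = ln(0.524/0.360)/(2πk) = 0.3754/(2π·0.0758) = 0.7882 m·K/W
  R'_conv,out = 1/(2πr h) = 1/(2π·0.524·24.9) = 0.01220 m·K/W
ΣR = 0.002489 + 2.395 + 0.7882 + 0.01220 = 3.198 m·K/W
Q' = ΔT/ΣR = (304 °C − 23.3 °C)/3.198 = 87.8 W/m

Q' = 87.8 W/m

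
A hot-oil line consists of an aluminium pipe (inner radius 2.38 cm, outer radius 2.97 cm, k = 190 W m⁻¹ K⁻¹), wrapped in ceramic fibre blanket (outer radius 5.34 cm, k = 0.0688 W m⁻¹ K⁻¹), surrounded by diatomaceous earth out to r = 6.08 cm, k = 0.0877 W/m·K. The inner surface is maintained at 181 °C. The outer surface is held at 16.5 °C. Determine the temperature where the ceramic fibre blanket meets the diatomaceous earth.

Treat each layer as a resistance in series:
  R'_aluminium = ln(0.0297/0.0238)/(2πk) = 0.2215/(2π·190) = 1.855×10^-4 m·K/W
  R'_ceramic fibre blanket = ln(0.0534/0.0297)/(2πk) = 0.5867/(2π·0.0688) = 1.357 m·K/W
  R'_diatomaceous earth = ln(0.0608/0.0534)/(2πk) = 0.1298/(2π·0.0877) = 0.2355 m·K/W
ΣR = 1.855×10^-4 + 1.357 + 0.2355 = 1.593 m·K/W
Q' = ΔT/ΣR = (181 °C − 16.5 °C)/1.593 = 103.3 W/m
From the inner boundary to the ceramic fibre blanket/diatomaceous earth interface, ΣR_partial = 1.357 m·K/W.
T_interface = T_in − Q'·ΣR_partial = 181 °C − (103.3)(1.357) = 40.8 °C

T = 40.8 °C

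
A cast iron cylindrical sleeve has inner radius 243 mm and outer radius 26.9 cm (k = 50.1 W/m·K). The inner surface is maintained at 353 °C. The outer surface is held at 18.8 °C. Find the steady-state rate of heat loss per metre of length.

Q' = 2πk·ΔT/ln(r₂/r₁) = 2π × 50.1 × 334.2 / ln(0.269/0.243) = 1.03×10^6 W/m

Q' = 1030 kW/m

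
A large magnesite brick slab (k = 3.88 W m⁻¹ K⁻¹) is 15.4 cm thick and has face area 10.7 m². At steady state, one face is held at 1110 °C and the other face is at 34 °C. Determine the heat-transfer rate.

Q = kA·ΔT/L = 3.88 × 10.7 × |1110 °C − 34 °C| / 0.154 = 2.90×10^5 W

Q = 290 kW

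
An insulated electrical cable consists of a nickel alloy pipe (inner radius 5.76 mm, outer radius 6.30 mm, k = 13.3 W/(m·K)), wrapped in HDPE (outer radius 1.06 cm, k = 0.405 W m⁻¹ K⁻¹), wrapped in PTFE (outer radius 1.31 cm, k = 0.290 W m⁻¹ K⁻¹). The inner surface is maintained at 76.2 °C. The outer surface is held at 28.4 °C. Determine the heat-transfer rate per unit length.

Q' = 149 W/m

Resistance network (inner→outer):
  R'_nickel alloy = ln(0.00630/0.00576)/(2πk) = 0.08961/(2π·13.3) = 0.001072 m·K/W
  R'_HDPE = ln(0.0106/0.00630)/(2πk) = 0.5203/(2π·0.405) = 0.2045 m·K/W
  R'_PTFE = ln(0.0131/0.0106)/(2πk) = 0.2118/(2π·0.290) = 0.1162 m·K/W
ΣR = 0.001072 + 0.2045 + 0.1162 = 0.3218 m·K/W
Q' = ΔT/ΣR = (76.2 °C − 28.4 °C)/0.3218 = 149 W/m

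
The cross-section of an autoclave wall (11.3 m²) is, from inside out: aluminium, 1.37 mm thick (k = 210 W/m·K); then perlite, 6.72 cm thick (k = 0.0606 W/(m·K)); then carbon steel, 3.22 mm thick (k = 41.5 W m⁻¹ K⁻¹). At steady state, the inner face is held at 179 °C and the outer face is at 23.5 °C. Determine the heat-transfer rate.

Q = 1580 W

Treat each layer as a resistance in series:
  R_aluminium = L/(kA) = 0.00137/(210·11.3) = 5.773×10^-7 K/W
  R_perlite = L/(kA) = 0.0672/(0.0606·11.3) = 0.09813 K/W
  R_carbon steel = L/(kA) = 0.00322/(41.5·11.3) = 6.866×10^-6 K/W
ΣR = 5.773×10^-7 + 0.09813 + 6.866×10^-6 = 0.09814 K/W
Q = ΔT/ΣR = (179 °C − 23.5 °C)/0.09814 = 1580 W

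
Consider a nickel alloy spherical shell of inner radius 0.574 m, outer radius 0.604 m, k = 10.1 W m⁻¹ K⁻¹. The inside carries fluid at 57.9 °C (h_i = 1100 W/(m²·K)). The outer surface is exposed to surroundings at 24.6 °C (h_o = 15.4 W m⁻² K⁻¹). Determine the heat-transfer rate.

Resistance network (inner→outer):
  R_conv,in = 1/(4πr²h) = 1/(4π·0.574²·1100) = 2.196×10^-4 K/W
  R_nickel alloy = (1/0.574 − 1/0.604)/(4πk) = 0.08653/(4π·10.1) = 6.818×10^-4 K/W
  R_conv,out = 1/(4πr²h) = 1/(4π·0.604²·15.4) = 0.01416 K/W
ΣR = 2.196×10^-4 + 6.818×10^-4 + 0.01416 = 0.01506 K/W
Q = ΔT/ΣR = (57.9 °C − 24.6 °C)/0.01506 = 2210 W

Q = 2210 W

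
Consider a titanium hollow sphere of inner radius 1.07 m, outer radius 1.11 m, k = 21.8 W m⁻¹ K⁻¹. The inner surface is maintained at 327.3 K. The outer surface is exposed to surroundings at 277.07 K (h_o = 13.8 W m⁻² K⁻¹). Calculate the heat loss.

Treat each layer as a resistance in series:
  R_titanium = (1/1.07 − 1/1.11)/(4πk) = 0.03368/(4π·21.8) = 1.229×10^-4 K/W
  R_conv,out = 1/(4πr²h) = 1/(4π·1.11²·13.8) = 0.004680 K/W
ΣR = 1.229×10^-4 + 0.004680 = 0.004803 K/W
Q = ΔT/ΣR = (327.3 K − 277.07 K)/0.004803 = 10500 W

Q = 10.5 kW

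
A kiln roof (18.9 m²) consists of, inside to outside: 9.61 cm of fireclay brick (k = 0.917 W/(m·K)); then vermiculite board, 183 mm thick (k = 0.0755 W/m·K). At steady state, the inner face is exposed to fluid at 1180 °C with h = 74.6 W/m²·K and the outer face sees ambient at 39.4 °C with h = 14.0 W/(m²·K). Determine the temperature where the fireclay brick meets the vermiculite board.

Series thermal resistances, inner to outer:
  R_conv,in = 1/(hA) = 1/(74.6·18.9) = 7.093×10^-4 K/W
  R_fireclay brick = L/(kA) = 0.0961/(0.917·18.9) = 0.005545 K/W
  R_vermiculite board = L/(kA) = 0.183/(0.0755·18.9) = 0.1282 K/W
  R_conv,out = 1/(hA) = 1/(14.0·18.9) = 0.003779 K/W
ΣR = 7.093×10^-4 + 0.005545 + 0.1282 + 0.003779 = 0.1382 K/W
Q = ΔT/ΣR = (1180 °C − 39.4 °C)/0.1382 = 8253 W
From the inner boundary to the fireclay brick/vermiculite board interface, ΣR_partial = 0.006254 K/W.
T_interface = T_in − Q·ΣR_partial = 1180 °C − (8253)(0.006254) = 1128 °C

T = 1128 °C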